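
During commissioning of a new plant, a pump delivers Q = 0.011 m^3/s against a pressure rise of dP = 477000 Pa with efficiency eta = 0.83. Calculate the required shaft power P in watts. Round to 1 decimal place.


P = Q * dP / eta
P = 0.011 * 477000 / 0.83
P = 5247.0 / 0.83
P = 6321.7 W


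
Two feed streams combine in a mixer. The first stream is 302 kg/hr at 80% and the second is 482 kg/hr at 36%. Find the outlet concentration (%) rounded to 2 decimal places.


Mass balance on solute: F1*x1 + F2*x2 = F3*x3
F3 = F1 + F2 = 302 + 482 = 784 kg/hr
x3 = (F1*x1 + F2*x2)/F3
x3 = (302*0.8 + 482*0.36) / 784
x3 = 52.95%


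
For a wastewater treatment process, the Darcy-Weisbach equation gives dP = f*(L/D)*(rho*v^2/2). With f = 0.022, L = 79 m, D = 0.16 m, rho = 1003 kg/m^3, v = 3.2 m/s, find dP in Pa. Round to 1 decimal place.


dP = f * (L/D) * (rho*v^2/2)
dP = 0.022 * (79/0.16) * (1003*3.2^2/2)
L/D = 493.75
rho*v^2/2 = 1003*10.24/2 = 5135.36
dP = 0.022 * 493.75 * 5135.36
dP = 55782.8 Pa


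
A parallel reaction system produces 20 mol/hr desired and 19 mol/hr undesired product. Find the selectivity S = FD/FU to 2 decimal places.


S = desired product rate / undesired product rate
S = 20 / 19
S = 1.05


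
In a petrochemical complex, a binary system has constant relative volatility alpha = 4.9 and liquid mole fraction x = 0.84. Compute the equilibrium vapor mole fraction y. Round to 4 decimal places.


y = alpha*x / (1 + (alpha-1)*x)
y = 4.9*0.84 / (1 + (4.9-1)*0.84)
y = 4.116 / (1 + 3.276)
y = 4.116 / 4.276
y = 0.9626


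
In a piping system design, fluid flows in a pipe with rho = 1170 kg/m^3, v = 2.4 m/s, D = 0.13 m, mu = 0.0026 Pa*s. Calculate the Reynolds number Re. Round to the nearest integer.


Re = rho * v * D / mu
Re = 1170 * 2.4 * 0.13 / 0.0026
Re = 365.04 / 0.0026
Re = 140400


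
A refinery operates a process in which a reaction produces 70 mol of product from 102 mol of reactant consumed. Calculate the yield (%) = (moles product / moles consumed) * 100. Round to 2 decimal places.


Yield = (moles product / moles consumed) * 100%
Yield = (70 / 102) * 100
Yield = 0.6863 * 100
Yield = 68.63%


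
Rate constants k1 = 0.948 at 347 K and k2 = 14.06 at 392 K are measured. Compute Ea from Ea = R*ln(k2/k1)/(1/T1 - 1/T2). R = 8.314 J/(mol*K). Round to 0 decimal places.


Ea = R * ln(k2/k1) / (1/T1 - 1/T2)
ln(k2/k1) = ln(14.06/0.948) = 2.6967347
1/T1 - 1/T2 = 1/347 - 1/392 = 0.000330823972
Ea = 8.314 * 2.6967347 / 0.000330823972
Ea = 67772 J/mol


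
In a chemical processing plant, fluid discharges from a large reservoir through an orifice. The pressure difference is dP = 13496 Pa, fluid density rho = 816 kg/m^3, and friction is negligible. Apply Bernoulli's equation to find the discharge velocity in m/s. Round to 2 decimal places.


v = sqrt(2*dP/rho)
v = sqrt(2*13496/816)
v = sqrt(33.078431)
v = 5.75 m/s


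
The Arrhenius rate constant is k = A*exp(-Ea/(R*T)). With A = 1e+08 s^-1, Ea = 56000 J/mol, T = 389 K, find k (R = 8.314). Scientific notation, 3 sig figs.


k = A * exp(-Ea/(R*T))
k = 1e+08 * exp(-56000 / (8.314 * 389))
k = 1e+08 * exp(-17.315236)
k = 3.02e+00


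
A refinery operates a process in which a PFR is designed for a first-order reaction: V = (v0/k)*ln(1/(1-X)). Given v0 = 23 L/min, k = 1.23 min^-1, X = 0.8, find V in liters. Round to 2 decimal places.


V = (v0/k) * ln(1/(1-X))
V = (23/1.23) * ln(1/(1-0.8))
V = 18.699187 * ln(5.0)
V = 18.699187 * 1.609438
V = 30.10 L


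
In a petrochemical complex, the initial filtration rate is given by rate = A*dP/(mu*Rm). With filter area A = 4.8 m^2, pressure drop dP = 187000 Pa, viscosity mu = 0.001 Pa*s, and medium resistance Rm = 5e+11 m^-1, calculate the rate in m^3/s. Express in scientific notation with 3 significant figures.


rate = A * dP / (mu * Rm)
rate = 4.8 * 187000 / (0.001 * 5e+11)
rate = 897600.0 / 5.000e+08
rate = 1.80e-03 m^3/s


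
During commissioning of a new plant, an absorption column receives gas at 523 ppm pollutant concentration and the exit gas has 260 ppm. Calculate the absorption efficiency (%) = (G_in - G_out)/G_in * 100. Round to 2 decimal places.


Efficiency = (G_in - G_out) / G_in * 100%
Efficiency = (523 - 260) / 523 * 100
Efficiency = 263 / 523 * 100
Efficiency = 50.29%


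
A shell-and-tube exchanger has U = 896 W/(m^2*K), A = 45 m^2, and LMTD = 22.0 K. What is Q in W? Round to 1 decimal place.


Q = U * A * LMTD
Q = 896 * 45 * 22.0
Q = 887040.0 W


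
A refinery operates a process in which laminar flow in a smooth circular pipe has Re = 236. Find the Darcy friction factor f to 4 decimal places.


f = 64 / Re
f = 64 / 236
f = 0.2712


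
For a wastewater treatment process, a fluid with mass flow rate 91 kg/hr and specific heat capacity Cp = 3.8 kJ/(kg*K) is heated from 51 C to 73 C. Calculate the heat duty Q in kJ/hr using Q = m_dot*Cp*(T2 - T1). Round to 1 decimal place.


Q = m_dot * Cp * (T2 - T1)
Q = 91 * 3.8 * (73 - 51)
Q = 91 * 3.8 * 22
Q = 7607.6 kJ/hr


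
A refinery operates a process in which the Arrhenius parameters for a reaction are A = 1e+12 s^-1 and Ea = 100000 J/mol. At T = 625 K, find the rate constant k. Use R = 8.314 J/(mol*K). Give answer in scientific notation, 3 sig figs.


k = A * exp(-Ea/(R*T))
k = 1e+12 * exp(-100000 / (8.314 * 625))
k = 1e+12 * exp(-19.244648)
k = 4.39e+03


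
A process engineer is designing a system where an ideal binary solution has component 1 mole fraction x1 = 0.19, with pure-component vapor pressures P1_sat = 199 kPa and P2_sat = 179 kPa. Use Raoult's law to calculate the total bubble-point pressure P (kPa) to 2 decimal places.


P = x1*P1_sat + x2*P2_sat
x2 = 1 - x1 = 1 - 0.19 = 0.81
P = 0.19*199 + 0.81*179
P = 37.81 + 144.99
P = 182.80 kPa


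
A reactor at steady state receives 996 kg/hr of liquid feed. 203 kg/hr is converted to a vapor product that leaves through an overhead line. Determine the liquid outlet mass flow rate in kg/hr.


Steady-state mass balance on the main outlet: F_out = F_in - F_removed
F_out = 996 - 203
F_out = 793 kg/hr


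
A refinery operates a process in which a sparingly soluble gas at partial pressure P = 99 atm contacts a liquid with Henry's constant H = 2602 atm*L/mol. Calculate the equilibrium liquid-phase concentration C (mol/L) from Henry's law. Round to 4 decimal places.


C = P / H
C = 99 / 2602
C = 0.0380 mol/L


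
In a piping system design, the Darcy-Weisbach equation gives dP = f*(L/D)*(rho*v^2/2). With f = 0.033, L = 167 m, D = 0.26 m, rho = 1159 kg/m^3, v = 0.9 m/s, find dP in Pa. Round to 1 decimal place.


dP = f * (L/D) * (rho*v^2/2)
dP = 0.033 * (167/0.26) * (1159*0.9^2/2)
L/D = 642.30769231
rho*v^2/2 = 1159*0.81/2 = 469.395
dP = 0.033 * 642.30769231 * 469.395
dP = 9949.4 Pa


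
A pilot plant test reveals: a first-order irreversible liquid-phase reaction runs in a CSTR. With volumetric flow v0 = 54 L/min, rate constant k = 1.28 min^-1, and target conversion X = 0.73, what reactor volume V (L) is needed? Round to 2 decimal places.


V = v0 * X / (k * (1 - X))
V = 54 * 0.73 / (1.28 * (1 - 0.73))
V = 39.42 / (1.28 * 0.27)
V = 39.42 / 0.3456
V = 114.06 L


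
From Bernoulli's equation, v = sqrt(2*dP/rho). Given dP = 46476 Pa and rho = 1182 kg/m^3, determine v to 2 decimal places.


v = sqrt(2*dP/rho)
v = sqrt(2*46476/1182)
v = sqrt(78.639594)
v = 8.87 m/s


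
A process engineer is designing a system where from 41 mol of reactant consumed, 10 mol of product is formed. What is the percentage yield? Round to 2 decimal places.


Yield = (moles product / moles consumed) * 100%
Yield = (10 / 41) * 100
Yield = 0.2439 * 100
Yield = 24.39%


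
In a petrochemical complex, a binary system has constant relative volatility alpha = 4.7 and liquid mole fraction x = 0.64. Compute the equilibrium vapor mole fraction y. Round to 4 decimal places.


y = alpha*x / (1 + (alpha-1)*x)
y = 4.7*0.64 / (1 + (4.7-1)*0.64)
y = 3.008 / (1 + 2.368)
y = 3.008 / 3.368
y = 0.8931


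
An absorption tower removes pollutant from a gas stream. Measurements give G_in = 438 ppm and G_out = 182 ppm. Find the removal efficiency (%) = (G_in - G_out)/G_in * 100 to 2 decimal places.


Efficiency = (G_in - G_out) / G_in * 100%
Efficiency = (438 - 182) / 438 * 100
Efficiency = 256 / 438 * 100
Efficiency = 58.45%


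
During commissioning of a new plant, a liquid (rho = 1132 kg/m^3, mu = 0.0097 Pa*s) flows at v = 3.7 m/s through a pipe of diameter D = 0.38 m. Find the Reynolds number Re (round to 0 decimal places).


Re = rho * v * D / mu
Re = 1132 * 3.7 * 0.38 / 0.0097
Re = 1591.592 / 0.0097
Re = 164082


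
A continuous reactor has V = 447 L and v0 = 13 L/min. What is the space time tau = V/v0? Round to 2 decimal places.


tau = V / v0
tau = 447 / 13
tau = 34.38 min


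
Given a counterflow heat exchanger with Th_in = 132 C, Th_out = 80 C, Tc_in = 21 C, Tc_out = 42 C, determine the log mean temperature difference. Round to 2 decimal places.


dT1 = Th_in - Tc_out = 132 - 42 = 90
dT2 = Th_out - Tc_in = 80 - 21 = 59
LMTD = (dT1 - dT2) / ln(dT1/dT2)
LMTD = (90 - 59) / ln(90/59)
LMTD = 73.41 K


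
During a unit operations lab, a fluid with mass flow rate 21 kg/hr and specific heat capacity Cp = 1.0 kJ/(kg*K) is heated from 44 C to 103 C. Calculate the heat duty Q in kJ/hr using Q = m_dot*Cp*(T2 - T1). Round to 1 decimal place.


Q = m_dot * Cp * (T2 - T1)
Q = 21 * 1.0 * (103 - 44)
Q = 21 * 1.0 * 59
Q = 1239.0 kJ/hr


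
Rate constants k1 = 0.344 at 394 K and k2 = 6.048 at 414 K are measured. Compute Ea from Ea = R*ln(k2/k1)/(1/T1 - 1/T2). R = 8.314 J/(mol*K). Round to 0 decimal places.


Ea = R * ln(k2/k1) / (1/T1 - 1/T2)
ln(k2/k1) = ln(6.048/0.344) = 2.8668413
1/T1 - 1/T2 = 1/394 - 1/414 = 0.000122612129
Ea = 8.314 * 2.8668413 / 0.000122612129
Ea = 194393 J/mol


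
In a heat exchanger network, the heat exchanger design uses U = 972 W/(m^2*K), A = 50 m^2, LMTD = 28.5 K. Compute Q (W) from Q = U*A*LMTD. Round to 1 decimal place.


Q = U * A * LMTD
Q = 972 * 50 * 28.5
Q = 1385100.0 W


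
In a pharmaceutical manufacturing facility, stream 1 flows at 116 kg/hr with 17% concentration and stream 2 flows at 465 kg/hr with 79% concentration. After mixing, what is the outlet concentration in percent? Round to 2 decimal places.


Mass balance on solute: F1*x1 + F2*x2 = F3*x3
F3 = F1 + F2 = 116 + 465 = 581 kg/hr
x3 = (F1*x1 + F2*x2)/F3
x3 = (116*0.17 + 465*0.79) / 581
x3 = 66.62%


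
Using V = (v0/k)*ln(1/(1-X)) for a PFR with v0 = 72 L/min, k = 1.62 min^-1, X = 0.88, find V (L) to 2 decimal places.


V = (v0/k) * ln(1/(1-X))
V = (72/1.62) * ln(1/(1-0.88))
V = 44.444444 * ln(8.333333)
V = 44.444444 * 2.120263
V = 94.23 L


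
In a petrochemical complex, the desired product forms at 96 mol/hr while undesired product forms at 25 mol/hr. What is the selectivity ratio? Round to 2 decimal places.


S = desired product rate / undesired product rate
S = 96 / 25
S = 3.84


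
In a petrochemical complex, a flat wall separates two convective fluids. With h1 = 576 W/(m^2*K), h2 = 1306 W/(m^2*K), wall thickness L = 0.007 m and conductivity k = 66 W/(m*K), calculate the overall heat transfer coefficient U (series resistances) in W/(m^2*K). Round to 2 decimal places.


1/U = 1/h1 + L/k + 1/h2
1/U = 1/576 + 0.007/66 + 1/1306
1/U = 0.0017361111 + 0.0001060606 + 0.0007656968
1/U = 0.0026078685
U = 383.45 W/(m^2*K)


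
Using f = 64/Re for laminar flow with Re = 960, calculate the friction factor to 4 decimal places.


f = 64 / Re
f = 64 / 960
f = 0.0667


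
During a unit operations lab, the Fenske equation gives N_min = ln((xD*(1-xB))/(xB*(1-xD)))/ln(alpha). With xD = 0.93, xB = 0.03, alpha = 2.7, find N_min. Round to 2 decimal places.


N_min = ln((xD*(1-xB))/(xB*(1-xD))) / ln(alpha)
Numerator inside ln: 0.9021 / 0.0021 = 429.571429
ln(429.571429) = 6.062788
ln(alpha) = ln(2.7) = 0.993252
N_min = 6.062788 / 0.993252 = 6.10


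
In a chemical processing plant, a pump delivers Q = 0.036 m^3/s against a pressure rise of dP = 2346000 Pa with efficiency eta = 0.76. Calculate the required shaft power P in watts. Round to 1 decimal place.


P = Q * dP / eta
P = 0.036 * 2346000 / 0.76
P = 84456.0 / 0.76
P = 111126.3 W


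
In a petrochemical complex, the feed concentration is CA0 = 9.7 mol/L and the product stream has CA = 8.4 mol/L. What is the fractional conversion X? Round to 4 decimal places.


X = (CA0 - CA) / CA0
X = (9.7 - 8.4) / 9.7
X = 1.3 / 9.7
X = 0.1340


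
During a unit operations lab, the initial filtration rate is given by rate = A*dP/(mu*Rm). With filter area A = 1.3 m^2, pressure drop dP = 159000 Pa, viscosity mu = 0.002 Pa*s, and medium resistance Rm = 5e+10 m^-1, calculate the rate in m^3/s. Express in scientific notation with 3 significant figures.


rate = A * dP / (mu * Rm)
rate = 1.3 * 159000 / (0.002 * 5e+10)
rate = 206700.0 / 1.000e+08
rate = 2.07e-03 m^3/s


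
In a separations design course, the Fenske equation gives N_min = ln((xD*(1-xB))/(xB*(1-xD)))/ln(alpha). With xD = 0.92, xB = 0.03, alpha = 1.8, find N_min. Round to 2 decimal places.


N_min = ln((xD*(1-xB))/(xB*(1-xD))) / ln(alpha)
Numerator inside ln: 0.8924 / 0.0024 = 371.833333
ln(371.833333) = 5.918446
ln(alpha) = ln(1.8) = 0.587787
N_min = 5.918446 / 0.587787 = 10.07


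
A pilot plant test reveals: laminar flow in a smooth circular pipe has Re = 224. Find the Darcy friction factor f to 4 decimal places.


f = 64 / Re
f = 64 / 224
f = 0.2857


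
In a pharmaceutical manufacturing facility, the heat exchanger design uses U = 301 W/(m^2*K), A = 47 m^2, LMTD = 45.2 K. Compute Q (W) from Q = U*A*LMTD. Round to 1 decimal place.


Q = U * A * LMTD
Q = 301 * 47 * 45.2
Q = 639444.4 W


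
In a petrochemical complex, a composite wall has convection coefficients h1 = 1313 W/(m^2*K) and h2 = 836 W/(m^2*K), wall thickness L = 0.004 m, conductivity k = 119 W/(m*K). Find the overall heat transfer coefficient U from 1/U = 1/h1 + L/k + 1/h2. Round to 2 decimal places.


1/U = 1/h1 + L/k + 1/h2
1/U = 1/1313 + 0.004/119 + 1/836
1/U = 0.0007616146 + 3.36134e-05 + 0.0011961722
1/U = 0.0019914002
U = 502.16 W/(m^2*K)


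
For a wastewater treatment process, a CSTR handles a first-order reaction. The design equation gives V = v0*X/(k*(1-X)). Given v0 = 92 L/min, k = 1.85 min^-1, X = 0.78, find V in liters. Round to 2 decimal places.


V = v0 * X / (k * (1 - X))
V = 92 * 0.78 / (1.85 * (1 - 0.78))
V = 71.76 / (1.85 * 0.22)
V = 71.76 / 0.407
V = 176.31 L


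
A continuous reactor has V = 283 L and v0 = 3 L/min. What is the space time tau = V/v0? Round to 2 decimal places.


tau = V / v0
tau = 283 / 3
tau = 94.33 min


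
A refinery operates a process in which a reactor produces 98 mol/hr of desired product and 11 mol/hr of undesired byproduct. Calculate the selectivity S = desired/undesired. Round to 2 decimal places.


S = desired product rate / undesired product rate
S = 98 / 11
S = 8.91


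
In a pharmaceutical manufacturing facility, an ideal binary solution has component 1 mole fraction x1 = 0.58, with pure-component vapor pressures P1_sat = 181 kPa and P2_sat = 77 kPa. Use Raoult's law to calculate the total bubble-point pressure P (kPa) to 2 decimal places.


P = x1*P1_sat + x2*P2_sat
x2 = 1 - x1 = 1 - 0.58 = 0.42
P = 0.58*181 + 0.42*77
P = 104.98 + 32.34
P = 137.32 kPa


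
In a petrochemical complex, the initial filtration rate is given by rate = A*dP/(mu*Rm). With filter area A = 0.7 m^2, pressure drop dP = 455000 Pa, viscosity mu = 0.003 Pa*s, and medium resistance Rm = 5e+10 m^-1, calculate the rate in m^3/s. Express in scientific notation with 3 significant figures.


rate = A * dP / (mu * Rm)
rate = 0.7 * 455000 / (0.003 * 5e+10)
rate = 318500.0 / 1.500e+08
rate = 2.12e-03 m^3/s


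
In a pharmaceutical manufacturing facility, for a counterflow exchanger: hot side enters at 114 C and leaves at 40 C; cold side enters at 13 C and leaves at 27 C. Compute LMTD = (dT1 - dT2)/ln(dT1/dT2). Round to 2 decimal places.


dT1 = Th_in - Tc_out = 114 - 27 = 87
dT2 = Th_out - Tc_in = 40 - 13 = 27
LMTD = (dT1 - dT2) / ln(dT1/dT2)
LMTD = (87 - 27) / ln(87/27)
LMTD = 51.28 K


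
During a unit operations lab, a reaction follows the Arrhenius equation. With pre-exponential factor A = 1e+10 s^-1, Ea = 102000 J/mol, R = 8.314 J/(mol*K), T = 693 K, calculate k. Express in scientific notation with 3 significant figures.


k = A * exp(-Ea/(R*T))
k = 1e+10 * exp(-102000 / (8.314 * 693))
k = 1e+10 * exp(-17.70341)
k = 2.05e+02


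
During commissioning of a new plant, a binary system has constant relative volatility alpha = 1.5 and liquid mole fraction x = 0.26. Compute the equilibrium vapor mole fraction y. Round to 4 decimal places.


y = alpha*x / (1 + (alpha-1)*x)
y = 1.5*0.26 / (1 + (1.5-1)*0.26)
y = 0.39 / (1 + 0.13)
y = 0.39 / 1.13
y = 0.3451


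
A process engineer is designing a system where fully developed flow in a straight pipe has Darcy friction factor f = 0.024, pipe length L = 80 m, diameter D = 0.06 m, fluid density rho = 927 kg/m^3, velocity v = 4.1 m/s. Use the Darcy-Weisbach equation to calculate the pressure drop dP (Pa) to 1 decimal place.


dP = f * (L/D) * (rho*v^2/2)
dP = 0.024 * (80/0.06) * (927*4.1^2/2)
L/D = 1333.33333333
rho*v^2/2 = 927*16.81/2 = 7791.435
dP = 0.024 * 1333.33333333 * 7791.435
dP = 249325.9 Pa


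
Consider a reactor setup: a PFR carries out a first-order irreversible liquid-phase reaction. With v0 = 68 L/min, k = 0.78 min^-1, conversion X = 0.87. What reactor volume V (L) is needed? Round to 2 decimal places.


V = (v0/k) * ln(1/(1-X))
V = (68/0.78) * ln(1/(1-0.87))
V = 87.179487 * ln(7.692308)
V = 87.179487 * 2.040221
V = 177.87 L


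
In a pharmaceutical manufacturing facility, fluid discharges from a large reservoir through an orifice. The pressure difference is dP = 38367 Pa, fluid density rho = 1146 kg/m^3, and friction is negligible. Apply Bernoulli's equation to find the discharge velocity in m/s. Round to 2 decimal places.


v = sqrt(2*dP/rho)
v = sqrt(2*38367/1146)
v = sqrt(66.958115)
v = 8.18 m/s


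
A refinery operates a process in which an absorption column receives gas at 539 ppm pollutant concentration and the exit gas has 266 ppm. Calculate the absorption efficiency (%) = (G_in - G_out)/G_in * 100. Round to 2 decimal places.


Efficiency = (G_in - G_out) / G_in * 100%
Efficiency = (539 - 266) / 539 * 100
Efficiency = 273 / 539 * 100
Efficiency = 50.65%


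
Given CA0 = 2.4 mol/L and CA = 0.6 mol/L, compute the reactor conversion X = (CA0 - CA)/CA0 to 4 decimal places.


X = (CA0 - CA) / CA0
X = (2.4 - 0.6) / 2.4
X = 1.8 / 2.4
X = 0.7500


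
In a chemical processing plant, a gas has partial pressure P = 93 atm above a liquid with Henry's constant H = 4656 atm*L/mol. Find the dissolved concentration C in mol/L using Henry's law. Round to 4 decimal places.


C = P / H
C = 93 / 4656
C = 0.0200 mol/L


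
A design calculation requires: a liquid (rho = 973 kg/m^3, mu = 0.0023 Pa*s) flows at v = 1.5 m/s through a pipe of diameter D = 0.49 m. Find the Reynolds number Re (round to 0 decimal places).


Re = rho * v * D / mu
Re = 973 * 1.5 * 0.49 / 0.0023
Re = 715.155 / 0.0023
Re = 310937


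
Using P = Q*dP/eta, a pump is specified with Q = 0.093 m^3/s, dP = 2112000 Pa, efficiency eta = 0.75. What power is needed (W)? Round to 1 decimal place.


P = Q * dP / eta
P = 0.093 * 2112000 / 0.75
P = 196416.0 / 0.75
P = 261888.0 W


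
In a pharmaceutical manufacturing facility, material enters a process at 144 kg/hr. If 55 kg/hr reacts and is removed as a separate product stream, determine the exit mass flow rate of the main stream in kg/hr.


Steady-state mass balance on the main outlet: F_out = F_in - F_removed
F_out = 144 - 55
F_out = 89 kg/hr


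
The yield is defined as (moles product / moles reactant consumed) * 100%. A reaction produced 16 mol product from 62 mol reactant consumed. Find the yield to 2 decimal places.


Yield = (moles product / moles consumed) * 100%
Yield = (16 / 62) * 100
Yield = 0.2581 * 100
Yield = 25.81%


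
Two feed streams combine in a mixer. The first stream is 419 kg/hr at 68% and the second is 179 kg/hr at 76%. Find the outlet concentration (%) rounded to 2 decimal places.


Mass balance on solute: F1*x1 + F2*x2 = F3*x3
F3 = F1 + F2 = 419 + 179 = 598 kg/hr
x3 = (F1*x1 + F2*x2)/F3
x3 = (419*0.68 + 179*0.76) / 598
x3 = 70.39%


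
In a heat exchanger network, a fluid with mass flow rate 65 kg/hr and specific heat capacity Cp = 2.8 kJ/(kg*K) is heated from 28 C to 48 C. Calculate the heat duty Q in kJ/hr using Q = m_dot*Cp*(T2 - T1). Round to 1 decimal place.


Q = m_dot * Cp * (T2 - T1)
Q = 65 * 2.8 * (48 - 28)
Q = 65 * 2.8 * 20
Q = 3640.0 kJ/hr


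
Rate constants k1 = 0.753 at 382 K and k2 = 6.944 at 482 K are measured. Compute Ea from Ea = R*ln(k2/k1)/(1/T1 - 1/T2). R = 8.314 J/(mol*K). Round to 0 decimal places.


Ea = R * ln(k2/k1) / (1/T1 - 1/T2)
ln(k2/k1) = ln(6.944/0.753) = 2.221568
1/T1 - 1/T2 = 1/382 - 1/482 = 0.00054311225
Ea = 8.314 * 2.221568 / 0.00054311225
Ea = 34008 J/mol


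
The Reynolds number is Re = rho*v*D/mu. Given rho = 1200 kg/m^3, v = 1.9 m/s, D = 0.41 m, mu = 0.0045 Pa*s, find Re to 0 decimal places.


Re = rho * v * D / mu
Re = 1200 * 1.9 * 0.41 / 0.0045
Re = 934.8 / 0.0045
Re = 207733


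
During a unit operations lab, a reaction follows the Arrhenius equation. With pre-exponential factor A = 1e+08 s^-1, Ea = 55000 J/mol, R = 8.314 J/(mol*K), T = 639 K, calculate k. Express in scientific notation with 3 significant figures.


k = A * exp(-Ea/(R*T))
k = 1e+08 * exp(-55000 / (8.314 * 639))
k = 1e+08 * exp(-10.352657)
k = 3.19e+03


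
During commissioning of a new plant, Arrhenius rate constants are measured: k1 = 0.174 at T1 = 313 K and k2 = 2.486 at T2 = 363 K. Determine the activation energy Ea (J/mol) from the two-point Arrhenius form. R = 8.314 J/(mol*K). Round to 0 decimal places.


Ea = R * ln(k2/k1) / (1/T1 - 1/T2)
ln(k2/k1) = ln(2.486/0.174) = 2.659375
1/T1 - 1/T2 = 1/313 - 1/363 = 0.000440067242
Ea = 8.314 * 2.659375 / 0.000440067242
Ea = 50242 J/mol


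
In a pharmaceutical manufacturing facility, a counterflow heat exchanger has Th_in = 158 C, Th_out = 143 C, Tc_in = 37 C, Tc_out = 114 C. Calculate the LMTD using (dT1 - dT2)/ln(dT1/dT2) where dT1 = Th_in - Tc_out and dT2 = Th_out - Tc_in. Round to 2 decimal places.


dT1 = Th_in - Tc_out = 158 - 114 = 44
dT2 = Th_out - Tc_in = 143 - 37 = 106
LMTD = (dT1 - dT2) / ln(dT1/dT2)
LMTD = (44 - 106) / ln(44/106)
LMTD = 70.51 K


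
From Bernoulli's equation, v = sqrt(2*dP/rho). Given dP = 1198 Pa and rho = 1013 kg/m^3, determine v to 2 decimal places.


v = sqrt(2*dP/rho)
v = sqrt(2*1198/1013)
v = sqrt(2.365252)
v = 1.54 m/s


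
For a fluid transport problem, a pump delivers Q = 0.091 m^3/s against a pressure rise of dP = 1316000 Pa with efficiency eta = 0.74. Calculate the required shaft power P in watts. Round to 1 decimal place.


P = Q * dP / eta
P = 0.091 * 1316000 / 0.74
P = 119756.0 / 0.74
P = 161832.4 W


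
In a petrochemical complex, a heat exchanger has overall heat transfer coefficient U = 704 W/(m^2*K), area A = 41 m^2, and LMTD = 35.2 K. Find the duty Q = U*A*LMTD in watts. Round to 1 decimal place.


Q = U * A * LMTD
Q = 704 * 41 * 35.2
Q = 1016012.8 W


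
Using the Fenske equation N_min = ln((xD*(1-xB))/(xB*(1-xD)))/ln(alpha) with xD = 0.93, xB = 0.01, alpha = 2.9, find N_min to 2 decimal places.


N_min = ln((xD*(1-xB))/(xB*(1-xD))) / ln(alpha)
Numerator inside ln: 0.9207 / 0.0007 = 1315.285714
ln(1315.285714) = 7.181809
ln(alpha) = ln(2.9) = 1.064711
N_min = 7.181809 / 1.064711 = 6.75


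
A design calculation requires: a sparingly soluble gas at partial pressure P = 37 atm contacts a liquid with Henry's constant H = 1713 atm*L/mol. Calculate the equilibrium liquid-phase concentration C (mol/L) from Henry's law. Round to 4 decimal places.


C = P / H
C = 37 / 1713
C = 0.0216 mol/L


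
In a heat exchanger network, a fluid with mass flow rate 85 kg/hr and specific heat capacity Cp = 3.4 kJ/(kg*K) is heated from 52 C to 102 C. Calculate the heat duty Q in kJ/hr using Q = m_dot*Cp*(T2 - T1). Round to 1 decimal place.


Q = m_dot * Cp * (T2 - T1)
Q = 85 * 3.4 * (102 - 52)
Q = 85 * 3.4 * 50
Q = 14450.0 kJ/hr


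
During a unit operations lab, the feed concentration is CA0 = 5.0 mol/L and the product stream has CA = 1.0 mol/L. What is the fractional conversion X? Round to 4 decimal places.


X = (CA0 - CA) / CA0
X = (5.0 - 1.0) / 5.0
X = 4.0 / 5.0
X = 0.8000


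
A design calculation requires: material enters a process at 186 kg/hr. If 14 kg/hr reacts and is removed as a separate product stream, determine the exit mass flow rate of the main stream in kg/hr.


Steady-state mass balance on the main outlet: F_out = F_in - F_removed
F_out = 186 - 14
F_out = 172 kg/hr


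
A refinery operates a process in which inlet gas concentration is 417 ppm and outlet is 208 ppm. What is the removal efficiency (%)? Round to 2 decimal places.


Efficiency = (G_in - G_out) / G_in * 100%
Efficiency = (417 - 208) / 417 * 100
Efficiency = 209 / 417 * 100
Efficiency = 50.12%


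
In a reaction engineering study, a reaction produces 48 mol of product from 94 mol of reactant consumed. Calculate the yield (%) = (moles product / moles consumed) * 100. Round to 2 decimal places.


Yield = (moles product / moles consumed) * 100%
Yield = (48 / 94) * 100
Yield = 0.5106 * 100
Yield = 51.06%


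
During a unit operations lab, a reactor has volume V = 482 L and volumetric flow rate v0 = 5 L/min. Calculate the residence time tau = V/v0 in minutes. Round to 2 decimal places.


tau = V / v0
tau = 482 / 5
tau = 96.40 min


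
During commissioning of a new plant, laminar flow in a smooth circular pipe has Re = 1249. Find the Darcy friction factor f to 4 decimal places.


f = 64 / Re
f = 64 / 1249
f = 0.0512


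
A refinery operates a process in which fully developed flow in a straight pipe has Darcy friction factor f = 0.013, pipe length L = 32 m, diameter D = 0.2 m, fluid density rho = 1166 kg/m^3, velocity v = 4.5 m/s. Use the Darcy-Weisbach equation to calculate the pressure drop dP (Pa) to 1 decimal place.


dP = f * (L/D) * (rho*v^2/2)
dP = 0.013 * (32/0.2) * (1166*4.5^2/2)
L/D = 160.0
rho*v^2/2 = 1166*20.25/2 = 11805.75
dP = 0.013 * 160.0 * 11805.75
dP = 24556.0 Pa


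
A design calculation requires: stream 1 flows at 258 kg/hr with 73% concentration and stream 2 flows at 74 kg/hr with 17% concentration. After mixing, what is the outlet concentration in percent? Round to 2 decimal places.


Mass balance on solute: F1*x1 + F2*x2 = F3*x3
F3 = F1 + F2 = 258 + 74 = 332 kg/hr
x3 = (F1*x1 + F2*x2)/F3
x3 = (258*0.73 + 74*0.17) / 332
x3 = 60.52%


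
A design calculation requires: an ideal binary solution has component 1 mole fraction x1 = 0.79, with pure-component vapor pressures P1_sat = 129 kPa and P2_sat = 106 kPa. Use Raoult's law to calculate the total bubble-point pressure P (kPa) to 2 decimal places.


P = x1*P1_sat + x2*P2_sat
x2 = 1 - x1 = 1 - 0.79 = 0.21
P = 0.79*129 + 0.21*106
P = 101.91 + 22.26
P = 124.17 kPa


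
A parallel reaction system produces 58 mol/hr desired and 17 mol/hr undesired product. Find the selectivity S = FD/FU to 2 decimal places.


S = desired product rate / undesired product rate
S = 58 / 17
S = 3.41


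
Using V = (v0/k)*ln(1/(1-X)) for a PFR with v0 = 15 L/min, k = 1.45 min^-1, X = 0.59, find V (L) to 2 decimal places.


V = (v0/k) * ln(1/(1-X))
V = (15/1.45) * ln(1/(1-0.59))
V = 10.344828 * ln(2.439024)
V = 10.344828 * 0.891598
V = 9.22 L


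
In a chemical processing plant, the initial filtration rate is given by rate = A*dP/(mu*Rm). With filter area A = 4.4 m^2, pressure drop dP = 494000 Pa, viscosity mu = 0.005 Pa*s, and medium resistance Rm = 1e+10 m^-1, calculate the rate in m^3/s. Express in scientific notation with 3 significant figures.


rate = A * dP / (mu * Rm)
rate = 4.4 * 494000 / (0.005 * 1e+10)
rate = 2173600.0 / 5.000e+07
rate = 4.35e-02 m^3/s


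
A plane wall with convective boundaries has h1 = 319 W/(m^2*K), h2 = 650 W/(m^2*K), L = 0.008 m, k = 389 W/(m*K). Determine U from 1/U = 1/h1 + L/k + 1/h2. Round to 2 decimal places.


1/U = 1/h1 + L/k + 1/h2
1/U = 1/319 + 0.008/389 + 1/650
1/U = 0.0031347962 + 2.05656e-05 + 0.0015384615
1/U = 0.0046938233
U = 213.05 W/(m^2*K)


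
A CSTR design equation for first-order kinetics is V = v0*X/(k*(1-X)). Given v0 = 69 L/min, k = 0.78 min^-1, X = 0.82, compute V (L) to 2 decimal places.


V = v0 * X / (k * (1 - X))
V = 69 * 0.82 / (0.78 * (1 - 0.82))
V = 56.58 / (0.78 * 0.18)
V = 56.58 / 0.1404
V = 402.99 L


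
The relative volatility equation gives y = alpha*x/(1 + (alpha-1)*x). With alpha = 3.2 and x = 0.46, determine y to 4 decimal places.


y = alpha*x / (1 + (alpha-1)*x)
y = 3.2*0.46 / (1 + (3.2-1)*0.46)
y = 1.472 / (1 + 1.012)
y = 1.472 / 2.012
y = 0.7316


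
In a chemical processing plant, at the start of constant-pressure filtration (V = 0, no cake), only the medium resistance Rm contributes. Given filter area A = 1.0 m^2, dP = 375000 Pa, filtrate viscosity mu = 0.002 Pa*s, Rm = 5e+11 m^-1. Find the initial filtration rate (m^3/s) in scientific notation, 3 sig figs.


rate = A * dP / (mu * Rm)
rate = 1.0 * 375000 / (0.002 * 5e+11)
rate = 375000.0 / 1.000e+09
rate = 3.75e-04 m^3/s


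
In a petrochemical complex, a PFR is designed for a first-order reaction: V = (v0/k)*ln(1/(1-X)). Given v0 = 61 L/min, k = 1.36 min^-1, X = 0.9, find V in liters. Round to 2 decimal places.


V = (v0/k) * ln(1/(1-X))
V = (61/1.36) * ln(1/(1-0.9))
V = 44.852941 * ln(10.0)
V = 44.852941 * 2.302585
V = 103.28 L


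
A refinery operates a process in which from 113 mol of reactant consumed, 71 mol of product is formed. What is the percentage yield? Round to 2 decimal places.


Yield = (moles product / moles consumed) * 100%
Yield = (71 / 113) * 100
Yield = 0.6283 * 100
Yield = 62.83%


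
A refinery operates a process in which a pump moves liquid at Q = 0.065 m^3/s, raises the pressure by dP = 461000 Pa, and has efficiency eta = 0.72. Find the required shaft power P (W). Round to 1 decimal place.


P = Q * dP / eta
P = 0.065 * 461000 / 0.72
P = 29965.0 / 0.72
P = 41618.1 W


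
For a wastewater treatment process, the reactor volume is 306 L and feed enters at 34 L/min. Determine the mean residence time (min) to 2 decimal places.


tau = V / v0
tau = 306 / 34
tau = 9.00 min


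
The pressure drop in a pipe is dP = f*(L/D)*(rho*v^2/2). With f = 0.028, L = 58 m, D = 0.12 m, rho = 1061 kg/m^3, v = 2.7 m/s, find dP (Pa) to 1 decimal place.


dP = f * (L/D) * (rho*v^2/2)
dP = 0.028 * (58/0.12) * (1061*2.7^2/2)
L/D = 483.33333333
rho*v^2/2 = 1061*7.29/2 = 3867.345
dP = 0.028 * 483.33333333 * 3867.345
dP = 52338.1 Pa


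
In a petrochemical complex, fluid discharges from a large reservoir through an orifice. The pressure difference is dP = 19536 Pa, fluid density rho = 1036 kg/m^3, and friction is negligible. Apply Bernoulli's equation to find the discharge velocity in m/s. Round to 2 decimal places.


v = sqrt(2*dP/rho)
v = sqrt(2*19536/1036)
v = sqrt(37.714286)
v = 6.14 m/s


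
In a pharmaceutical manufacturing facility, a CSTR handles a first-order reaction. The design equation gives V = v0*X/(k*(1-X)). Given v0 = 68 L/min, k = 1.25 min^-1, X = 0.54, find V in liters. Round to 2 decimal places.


V = v0 * X / (k * (1 - X))
V = 68 * 0.54 / (1.25 * (1 - 0.54))
V = 36.72 / (1.25 * 0.46)
V = 36.72 / 0.575
V = 63.86 L


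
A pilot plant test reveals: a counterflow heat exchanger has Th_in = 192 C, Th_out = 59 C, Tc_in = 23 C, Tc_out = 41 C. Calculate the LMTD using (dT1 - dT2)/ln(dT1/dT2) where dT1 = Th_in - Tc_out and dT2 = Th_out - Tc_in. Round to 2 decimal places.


dT1 = Th_in - Tc_out = 192 - 41 = 151
dT2 = Th_out - Tc_in = 59 - 23 = 36
LMTD = (dT1 - dT2) / ln(dT1/dT2)
LMTD = (151 - 36) / ln(151/36)
LMTD = 80.21 K


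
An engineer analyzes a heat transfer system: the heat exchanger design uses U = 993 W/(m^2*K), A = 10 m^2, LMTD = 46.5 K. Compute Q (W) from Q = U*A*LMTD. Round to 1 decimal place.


Q = U * A * LMTD
Q = 993 * 10 * 46.5
Q = 461745.0 W


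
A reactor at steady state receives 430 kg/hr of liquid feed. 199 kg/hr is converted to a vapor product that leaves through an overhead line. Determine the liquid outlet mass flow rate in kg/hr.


Steady-state mass balance on the main outlet: F_out = F_in - F_removed
F_out = 430 - 199
F_out = 231 kg/hr


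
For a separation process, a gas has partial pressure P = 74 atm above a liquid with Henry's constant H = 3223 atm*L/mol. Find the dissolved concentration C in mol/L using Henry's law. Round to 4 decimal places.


C = P / H
C = 74 / 3223
C = 0.0230 mol/L


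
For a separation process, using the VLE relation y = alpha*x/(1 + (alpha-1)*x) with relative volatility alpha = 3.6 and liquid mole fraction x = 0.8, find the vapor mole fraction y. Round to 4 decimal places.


y = alpha*x / (1 + (alpha-1)*x)
y = 3.6*0.8 / (1 + (3.6-1)*0.8)
y = 2.88 / (1 + 2.08)
y = 2.88 / 3.08
y = 0.9351


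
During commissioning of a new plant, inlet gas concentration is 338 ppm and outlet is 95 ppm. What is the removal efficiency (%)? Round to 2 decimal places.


Efficiency = (G_in - G_out) / G_in * 100%
Efficiency = (338 - 95) / 338 * 100
Efficiency = 243 / 338 * 100
Efficiency = 71.89%


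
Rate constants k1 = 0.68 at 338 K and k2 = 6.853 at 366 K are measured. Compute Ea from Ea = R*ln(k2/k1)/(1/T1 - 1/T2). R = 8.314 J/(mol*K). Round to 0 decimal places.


Ea = R * ln(k2/k1) / (1/T1 - 1/T2)
ln(k2/k1) = ln(6.853/0.68) = 2.310349
1/T1 - 1/T2 = 1/338 - 1/366 = 0.000226339444
Ea = 8.314 * 2.310349 / 0.000226339444
Ea = 84865 J/mol


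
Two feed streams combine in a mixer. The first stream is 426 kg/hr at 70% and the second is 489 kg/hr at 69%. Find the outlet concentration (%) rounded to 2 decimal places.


Mass balance on solute: F1*x1 + F2*x2 = F3*x3
F3 = F1 + F2 = 426 + 489 = 915 kg/hr
x3 = (F1*x1 + F2*x2)/F3
x3 = (426*0.7 + 489*0.69) / 915
x3 = 69.47%


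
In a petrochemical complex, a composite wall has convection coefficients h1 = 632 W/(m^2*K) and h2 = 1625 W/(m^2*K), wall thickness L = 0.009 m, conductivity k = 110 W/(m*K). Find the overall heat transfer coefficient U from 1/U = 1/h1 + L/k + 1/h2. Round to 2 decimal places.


1/U = 1/h1 + L/k + 1/h2
1/U = 1/632 + 0.009/110 + 1/1625
1/U = 0.0015822785 + 8.18182e-05 + 0.0006153846
1/U = 0.0022794813
U = 438.70 W/(m^2*K)


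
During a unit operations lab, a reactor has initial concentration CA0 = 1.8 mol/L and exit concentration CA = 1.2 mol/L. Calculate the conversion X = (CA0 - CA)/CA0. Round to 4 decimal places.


X = (CA0 - CA) / CA0
X = (1.8 - 1.2) / 1.8
X = 0.6 / 1.8
X = 0.3333


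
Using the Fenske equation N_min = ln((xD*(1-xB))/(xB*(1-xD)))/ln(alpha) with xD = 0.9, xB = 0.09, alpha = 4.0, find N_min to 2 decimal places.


N_min = ln((xD*(1-xB))/(xB*(1-xD))) / ln(alpha)
Numerator inside ln: 0.819 / 0.009 = 91.0
ln(91.0) = 4.51086
ln(alpha) = ln(4.0) = 1.386294
N_min = 4.51086 / 1.386294 = 3.25


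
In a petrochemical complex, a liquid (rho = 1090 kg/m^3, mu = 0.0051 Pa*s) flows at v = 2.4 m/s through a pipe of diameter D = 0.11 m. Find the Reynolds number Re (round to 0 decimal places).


Re = rho * v * D / mu
Re = 1090 * 2.4 * 0.11 / 0.0051
Re = 287.76 / 0.0051
Re = 56424


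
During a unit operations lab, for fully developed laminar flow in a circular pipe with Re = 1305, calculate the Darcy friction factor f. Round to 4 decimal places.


f = 64 / Re
f = 64 / 1305
f = 0.0490


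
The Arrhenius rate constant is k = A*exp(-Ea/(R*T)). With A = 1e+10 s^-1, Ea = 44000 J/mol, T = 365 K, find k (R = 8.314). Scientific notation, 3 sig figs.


k = A * exp(-Ea/(R*T))
k = 1e+10 * exp(-44000 / (8.314 * 365))
k = 1e+10 * exp(-14.499392)
k = 5.05e+03


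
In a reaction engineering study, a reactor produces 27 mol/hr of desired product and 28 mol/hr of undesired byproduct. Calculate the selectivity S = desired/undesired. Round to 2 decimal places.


S = desired product rate / undesired product rate
S = 27 / 28
S = 0.96


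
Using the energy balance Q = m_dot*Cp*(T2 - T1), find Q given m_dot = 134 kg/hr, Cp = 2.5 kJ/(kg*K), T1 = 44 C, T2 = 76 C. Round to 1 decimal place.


Q = m_dot * Cp * (T2 - T1)
Q = 134 * 2.5 * (76 - 44)
Q = 134 * 2.5 * 32
Q = 10720.0 kJ/hr


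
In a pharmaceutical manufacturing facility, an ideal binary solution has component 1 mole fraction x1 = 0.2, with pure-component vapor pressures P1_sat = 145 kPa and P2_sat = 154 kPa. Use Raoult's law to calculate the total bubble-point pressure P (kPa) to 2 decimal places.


P = x1*P1_sat + x2*P2_sat
x2 = 1 - x1 = 1 - 0.2 = 0.8
P = 0.2*145 + 0.8*154
P = 29.0 + 123.2
P = 152.20 kPa


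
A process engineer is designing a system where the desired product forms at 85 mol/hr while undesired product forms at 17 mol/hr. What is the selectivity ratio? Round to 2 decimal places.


S = desired product rate / undesired product rate
S = 85 / 17
S = 5.00


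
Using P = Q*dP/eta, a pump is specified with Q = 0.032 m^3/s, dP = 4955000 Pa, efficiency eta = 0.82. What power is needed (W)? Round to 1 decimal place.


P = Q * dP / eta
P = 0.032 * 4955000 / 0.82
P = 158560.0 / 0.82
P = 193365.9 W


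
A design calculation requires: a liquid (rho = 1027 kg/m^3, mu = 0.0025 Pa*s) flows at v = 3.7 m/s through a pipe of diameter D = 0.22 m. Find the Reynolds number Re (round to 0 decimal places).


Re = rho * v * D / mu
Re = 1027 * 3.7 * 0.22 / 0.0025
Re = 835.978 / 0.0025
Re = 334391


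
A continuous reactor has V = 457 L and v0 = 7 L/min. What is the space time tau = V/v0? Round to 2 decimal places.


tau = V / v0
tau = 457 / 7
tau = 65.29 min


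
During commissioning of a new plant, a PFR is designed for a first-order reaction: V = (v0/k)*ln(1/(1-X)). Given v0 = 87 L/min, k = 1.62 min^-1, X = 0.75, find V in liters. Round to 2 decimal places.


V = (v0/k) * ln(1/(1-X))
V = (87/1.62) * ln(1/(1-0.75))
V = 53.703704 * ln(4.0)
V = 53.703704 * 1.386294
V = 74.45 L


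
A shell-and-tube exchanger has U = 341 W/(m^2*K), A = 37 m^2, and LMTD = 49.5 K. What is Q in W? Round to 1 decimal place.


Q = U * A * LMTD
Q = 341 * 37 * 49.5
Q = 624541.5 W


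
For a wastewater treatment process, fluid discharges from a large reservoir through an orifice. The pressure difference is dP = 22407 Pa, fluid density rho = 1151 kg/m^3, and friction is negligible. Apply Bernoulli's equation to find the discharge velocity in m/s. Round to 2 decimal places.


v = sqrt(2*dP/rho)
v = sqrt(2*22407/1151)
v = sqrt(38.934839)
v = 6.24 m/s


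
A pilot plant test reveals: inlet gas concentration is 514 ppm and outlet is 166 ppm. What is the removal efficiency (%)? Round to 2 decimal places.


Efficiency = (G_in - G_out) / G_in * 100%
Efficiency = (514 - 166) / 514 * 100
Efficiency = 348 / 514 * 100
Efficiency = 67.70%


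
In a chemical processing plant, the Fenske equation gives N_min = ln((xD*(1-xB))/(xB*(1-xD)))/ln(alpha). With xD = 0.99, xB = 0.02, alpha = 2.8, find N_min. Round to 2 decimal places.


N_min = ln((xD*(1-xB))/(xB*(1-xD))) / ln(alpha)
Numerator inside ln: 0.9702 / 0.0002 = 4851.0
ln(4851.0) = 8.48694
ln(alpha) = ln(2.8) = 1.029619
N_min = 8.48694 / 1.029619 = 8.24


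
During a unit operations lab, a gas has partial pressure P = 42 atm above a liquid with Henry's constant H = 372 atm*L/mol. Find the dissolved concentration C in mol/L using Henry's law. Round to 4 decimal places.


C = P / H
C = 42 / 372
C = 0.1129 mol/L


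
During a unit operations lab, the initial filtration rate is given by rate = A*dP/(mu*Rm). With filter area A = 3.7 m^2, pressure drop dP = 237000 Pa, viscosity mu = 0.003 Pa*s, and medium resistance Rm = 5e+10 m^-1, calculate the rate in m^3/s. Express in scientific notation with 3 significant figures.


rate = A * dP / (mu * Rm)
rate = 3.7 * 237000 / (0.003 * 5e+10)
rate = 876900.0 / 1.500e+08
rate = 5.85e-03 m^3/s
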